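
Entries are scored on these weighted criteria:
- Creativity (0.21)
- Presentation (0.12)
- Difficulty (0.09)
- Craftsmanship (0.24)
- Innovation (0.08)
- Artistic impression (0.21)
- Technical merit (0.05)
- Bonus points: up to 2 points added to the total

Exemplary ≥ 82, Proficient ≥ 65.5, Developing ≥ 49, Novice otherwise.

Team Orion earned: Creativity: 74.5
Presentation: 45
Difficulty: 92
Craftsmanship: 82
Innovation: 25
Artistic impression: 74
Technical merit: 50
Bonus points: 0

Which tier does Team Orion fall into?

Weighted total:
  Creativity 74.5 × 0.21 = 15.645
  Presentation 45 × 0.12 = 5.4
  Difficulty 92 × 0.09 = 8.28
  Craftsmanship 82 × 0.24 = 19.68
  Innovation 25 × 0.08 = 2
  Artistic impression 74 × 0.21 = 15.54
  Technical merit 50 × 0.05 = 2.5
Sum = 69.045
Bonus points: 69.045 + 0 = 69.045
69.045 is ≥ 65.5 and < 82 → Proficient

Proficient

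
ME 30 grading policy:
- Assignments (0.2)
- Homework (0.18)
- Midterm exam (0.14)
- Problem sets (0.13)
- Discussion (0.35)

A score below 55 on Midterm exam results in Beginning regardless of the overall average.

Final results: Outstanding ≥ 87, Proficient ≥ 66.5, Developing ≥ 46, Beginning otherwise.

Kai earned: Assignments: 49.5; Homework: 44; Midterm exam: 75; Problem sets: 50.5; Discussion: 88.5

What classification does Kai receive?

Midterm exam score 75 ≥ 55: minimum met.
Weighted total:
  Assignments 49.5 × 0.2 = 9.9
  Homework 44 × 0.18 = 7.92
  Midterm exam 75 × 0.14 = 10.5
  Problem sets 50.5 × 0.13 = 6.565
  Discussion 88.5 × 0.35 = 30.975
Sum = 65.86
65.86 is ≥ 46 and < 66.5 → Developing

Developing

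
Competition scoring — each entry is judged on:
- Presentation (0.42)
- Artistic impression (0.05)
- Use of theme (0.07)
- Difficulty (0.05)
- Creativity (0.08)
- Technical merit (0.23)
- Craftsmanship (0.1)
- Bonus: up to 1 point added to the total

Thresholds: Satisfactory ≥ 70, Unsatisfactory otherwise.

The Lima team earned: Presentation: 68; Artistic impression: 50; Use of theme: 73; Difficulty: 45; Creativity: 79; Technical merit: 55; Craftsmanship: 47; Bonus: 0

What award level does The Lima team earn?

Weighted total:
  Presentation 68 × 0.42 = 28.56
  Artistic impression 50 × 0.05 = 2.5
  Use of theme 73 × 0.07 = 5.11
  Difficulty 45 × 0.05 = 2.25
  Creativity 79 × 0.08 = 6.32
  Technical merit 55 × 0.23 = 12.65
  Craftsmanship 47 × 0.1 = 4.7
Sum = 62.09
Bonus: 62.09 + 0 = 62.09
62.09 < 70 → Unsatisfactory

Unsatisfactory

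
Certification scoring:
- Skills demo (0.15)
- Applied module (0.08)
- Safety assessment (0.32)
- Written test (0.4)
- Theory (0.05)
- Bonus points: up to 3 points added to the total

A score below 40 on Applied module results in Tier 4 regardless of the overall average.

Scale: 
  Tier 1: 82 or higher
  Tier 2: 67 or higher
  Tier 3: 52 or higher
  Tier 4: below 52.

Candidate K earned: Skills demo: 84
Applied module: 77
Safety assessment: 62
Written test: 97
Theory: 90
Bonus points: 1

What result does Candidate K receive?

Applied module score 77 ≥ 40: minimum met.
Weighted total:
  Skills demo 84 × 0.15 = 12.6
  Applied module 77 × 0.08 = 6.16
  Safety assessment 62 × 0.32 = 19.84
  Written test 97 × 0.4 = 38.8
  Theory 90 × 0.05 = 4.5
Sum = 81.9
Bonus points: 81.9 + 1 = 82.9
82.9 ≥ 82 → Tier 1

Tier 1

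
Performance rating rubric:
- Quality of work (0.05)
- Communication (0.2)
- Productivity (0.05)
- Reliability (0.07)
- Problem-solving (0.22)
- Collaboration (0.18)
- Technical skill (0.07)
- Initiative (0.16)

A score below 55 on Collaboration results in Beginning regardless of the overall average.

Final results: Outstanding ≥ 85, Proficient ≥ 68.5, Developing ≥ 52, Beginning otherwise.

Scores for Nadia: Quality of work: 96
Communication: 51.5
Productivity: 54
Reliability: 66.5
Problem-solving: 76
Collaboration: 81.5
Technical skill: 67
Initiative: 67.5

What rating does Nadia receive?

Collaboration score 81.5 ≥ 55: minimum met.
Weighted total:
  Quality of work 96 × 0.05 = 4.8
  Communication 51.5 × 0.2 = 10.3
  Productivity 54 × 0.05 = 2.7
  Reliability 66.5 × 0.07 = 4.655
  Problem-solving 76 × 0.22 = 16.72
  Collaboration 81.5 × 0.18 = 14.67
  Technical skill 67 × 0.07 = 4.69
  Initiative 67.5 × 0.16 = 10.8
Sum = 69.335
69.335 is ≥ 68.5 and < 85 → Proficient

Proficient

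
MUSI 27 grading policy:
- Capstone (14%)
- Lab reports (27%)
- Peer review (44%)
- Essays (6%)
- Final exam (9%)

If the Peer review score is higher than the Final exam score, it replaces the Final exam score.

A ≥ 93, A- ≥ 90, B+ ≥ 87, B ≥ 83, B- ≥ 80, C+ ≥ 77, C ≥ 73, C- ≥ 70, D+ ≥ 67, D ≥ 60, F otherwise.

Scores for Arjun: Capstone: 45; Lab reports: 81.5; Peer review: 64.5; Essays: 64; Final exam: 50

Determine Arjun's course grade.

Peer review (64.5) > Final exam (50), so Final exam counts as 64.5.
Weighted total:
  Capstone 45 × 0.14 = 6.3
  Lab reports 81.5 × 0.27 = 22.005
  Peer review 64.5 × 0.44 = 28.38
  Essays 64 × 0.06 = 3.84
  Final exam 64.5 × 0.09 = 5.805
Sum = 66.33
66.33 is ≥ 60 and < 67 → D

D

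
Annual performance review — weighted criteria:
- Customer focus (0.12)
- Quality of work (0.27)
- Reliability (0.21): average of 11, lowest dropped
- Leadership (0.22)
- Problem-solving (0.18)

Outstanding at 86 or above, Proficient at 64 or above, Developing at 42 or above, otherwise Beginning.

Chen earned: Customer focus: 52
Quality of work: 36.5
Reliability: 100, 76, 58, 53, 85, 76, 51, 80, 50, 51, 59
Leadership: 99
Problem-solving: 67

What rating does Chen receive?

Reliability: drop 50 → average of remaining 10 = 689/10 = 68.9
Weighted total:
  Customer focus 52 × 0.12 = 6.24
  Quality of work 36.5 × 0.27 = 9.855
  Reliability 68.9 × 0.21 = 14.469
  Leadership 99 × 0.22 = 21.78
  Problem-solving 67 × 0.18 = 12.06
Sum = 64.404
64.404 is ≥ 64 and < 86 → Proficient

Proficient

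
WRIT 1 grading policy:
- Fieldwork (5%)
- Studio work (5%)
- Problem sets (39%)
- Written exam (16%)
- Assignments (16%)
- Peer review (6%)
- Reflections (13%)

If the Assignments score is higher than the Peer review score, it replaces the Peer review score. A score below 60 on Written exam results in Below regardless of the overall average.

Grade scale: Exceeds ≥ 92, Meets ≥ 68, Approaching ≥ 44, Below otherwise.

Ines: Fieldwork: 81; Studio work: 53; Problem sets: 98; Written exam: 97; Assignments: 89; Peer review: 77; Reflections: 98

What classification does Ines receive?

Assignments (89) > Peer review (77), so Peer review counts as 89.
Written exam score 97 ≥ 60: minimum met.
Weighted total:
  Fieldwork 81 × 0.05 = 4.05
  Studio work 53 × 0.05 = 2.65
  Problem sets 98 × 0.39 = 38.22
  Written exam 97 × 0.16 = 15.52
  Assignments 89 × 0.16 = 14.24
  Peer review 89 × 0.06 = 5.34
  Reflections 98 × 0.13 = 12.74
Sum = 92.76
92.76 ≥ 92 → Exceeds

Exceeds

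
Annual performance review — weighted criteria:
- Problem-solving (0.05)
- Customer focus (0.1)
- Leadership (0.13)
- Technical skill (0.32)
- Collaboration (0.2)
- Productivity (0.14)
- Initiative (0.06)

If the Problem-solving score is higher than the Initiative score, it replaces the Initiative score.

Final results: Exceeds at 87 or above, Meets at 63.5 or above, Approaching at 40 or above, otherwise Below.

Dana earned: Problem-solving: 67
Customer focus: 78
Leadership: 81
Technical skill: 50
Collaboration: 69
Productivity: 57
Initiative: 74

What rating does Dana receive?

Meets

Problem-solving (67) ≤ Initiative (74), so Initiative stays at 74.
Weighted total:
  Problem-solving 67 × 0.05 = 3.35
  Customer focus 78 × 0.1 = 7.8
  Leadership 81 × 0.13 = 10.53
  Technical skill 50 × 0.32 = 16
  Collaboration 69 × 0.2 = 13.8
  Productivity 57 × 0.14 = 7.98
  Initiative 74 × 0.06 = 4.44
Sum = 63.9
63.9 is ≥ 63.5 and < 87 → Meets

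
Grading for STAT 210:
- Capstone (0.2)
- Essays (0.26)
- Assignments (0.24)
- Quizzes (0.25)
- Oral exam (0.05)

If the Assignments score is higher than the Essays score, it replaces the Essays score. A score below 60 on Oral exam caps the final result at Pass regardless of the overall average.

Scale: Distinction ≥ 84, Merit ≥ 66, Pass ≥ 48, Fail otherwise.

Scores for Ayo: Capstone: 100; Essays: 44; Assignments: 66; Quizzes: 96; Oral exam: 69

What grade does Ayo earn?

Assignments (66) > Essays (44), so Essays counts as 66.
Oral exam score 69 ≥ 60: minimum met.
Weighted total:
  Capstone 100 × 0.2 = 20
  Essays 66 × 0.26 = 17.16
  Assignments 66 × 0.24 = 15.84
  Quizzes 96 × 0.25 = 24
  Oral exam 69 × 0.05 = 3.45
Sum = 80.45
80.45 is ≥ 66 and < 84 → Merit

Merit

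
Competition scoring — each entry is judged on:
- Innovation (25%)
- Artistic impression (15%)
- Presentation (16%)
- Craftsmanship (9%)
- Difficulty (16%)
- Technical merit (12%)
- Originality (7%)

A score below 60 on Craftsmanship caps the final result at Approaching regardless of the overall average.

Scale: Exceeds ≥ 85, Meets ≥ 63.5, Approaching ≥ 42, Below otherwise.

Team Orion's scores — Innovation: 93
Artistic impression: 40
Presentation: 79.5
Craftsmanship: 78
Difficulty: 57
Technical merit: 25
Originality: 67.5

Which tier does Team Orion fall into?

Meets

Craftsmanship score 78 ≥ 60: minimum met.
Weighted total:
  Innovation 93 × 0.25 = 23.25
  Artistic impression 40 × 0.15 = 6
  Presentation 79.5 × 0.16 = 12.72
  Craftsmanship 78 × 0.09 = 7.02
  Difficulty 57 × 0.16 = 9.12
  Technical merit 25 × 0.12 = 3
  Originality 67.5 × 0.07 = 4.725
Sum = 65.835
65.835 is ≥ 63.5 and < 85 → Meets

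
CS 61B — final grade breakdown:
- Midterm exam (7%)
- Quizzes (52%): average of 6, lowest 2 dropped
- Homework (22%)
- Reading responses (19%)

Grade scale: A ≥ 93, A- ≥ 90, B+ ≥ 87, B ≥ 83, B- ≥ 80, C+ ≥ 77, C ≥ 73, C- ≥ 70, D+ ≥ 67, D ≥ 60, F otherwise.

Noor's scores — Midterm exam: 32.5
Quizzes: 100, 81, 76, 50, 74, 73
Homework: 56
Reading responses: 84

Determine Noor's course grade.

Quizzes: drop 50, 73 → average of remaining 4 = 331/4 = 82.75
Weighted total:
  Midterm exam 32.5 × 0.07 = 2.275
  Quizzes 82.75 × 0.52 = 43.03
  Homework 56 × 0.22 = 12.32
  Reading responses 84 × 0.19 = 15.96
Sum = 73.585
73.585 is ≥ 73 and < 77 → C

C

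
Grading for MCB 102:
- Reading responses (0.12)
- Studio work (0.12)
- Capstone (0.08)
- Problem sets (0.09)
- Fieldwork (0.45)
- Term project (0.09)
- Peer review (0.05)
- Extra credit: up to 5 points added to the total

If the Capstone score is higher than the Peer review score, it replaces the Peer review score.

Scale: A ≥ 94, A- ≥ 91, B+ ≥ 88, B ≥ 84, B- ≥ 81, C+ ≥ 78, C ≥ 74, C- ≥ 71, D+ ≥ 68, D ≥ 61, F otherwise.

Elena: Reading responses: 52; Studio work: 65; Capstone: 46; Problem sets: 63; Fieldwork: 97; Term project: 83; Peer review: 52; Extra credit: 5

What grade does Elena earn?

Capstone (46) ≤ Peer review (52), so Peer review stays at 52.
Weighted total:
  Reading responses 52 × 0.12 = 6.24
  Studio work 65 × 0.12 = 7.8
  Capstone 46 × 0.08 = 3.68
  Problem sets 63 × 0.09 = 5.67
  Fieldwork 97 × 0.45 = 43.65
  Term project 83 × 0.09 = 7.47
  Peer review 52 × 0.05 = 2.6
Sum = 77.11
Extra credit: 77.11 + 5 = 82.11
82.11 is ≥ 81 and < 84 → B-

B-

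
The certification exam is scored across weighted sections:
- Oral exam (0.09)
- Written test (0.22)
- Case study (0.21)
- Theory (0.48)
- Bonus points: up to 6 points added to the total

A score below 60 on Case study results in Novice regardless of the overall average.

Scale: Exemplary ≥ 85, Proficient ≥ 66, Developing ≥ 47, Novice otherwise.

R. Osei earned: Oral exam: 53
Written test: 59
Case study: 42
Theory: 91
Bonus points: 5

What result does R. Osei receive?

Case study score 42 < 60: minimum not met.
Weighted total:
  Oral exam 53 × 0.09 = 4.77
  Written test 59 × 0.22 = 12.98
  Case study 42 × 0.21 = 8.82
  Theory 91 × 0.48 = 43.68
Sum = 70.25
Bonus points: 70.25 + 5 = 75.25
Because the Case study minimum was not met, the result is Novice.

Novice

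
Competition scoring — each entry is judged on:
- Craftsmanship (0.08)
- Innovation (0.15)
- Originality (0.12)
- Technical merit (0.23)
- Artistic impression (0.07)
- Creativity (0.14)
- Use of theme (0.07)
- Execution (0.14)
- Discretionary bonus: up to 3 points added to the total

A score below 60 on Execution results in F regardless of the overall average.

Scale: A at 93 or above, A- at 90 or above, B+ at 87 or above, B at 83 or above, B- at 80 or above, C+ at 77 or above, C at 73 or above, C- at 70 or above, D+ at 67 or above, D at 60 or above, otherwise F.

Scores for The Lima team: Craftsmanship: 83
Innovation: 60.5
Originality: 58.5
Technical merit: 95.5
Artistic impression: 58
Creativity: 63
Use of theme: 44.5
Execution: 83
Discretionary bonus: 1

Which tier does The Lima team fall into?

Execution score 83 ≥ 60: minimum met.
Weighted total:
  Craftsmanship 83 × 0.08 = 6.64
  Innovation 60.5 × 0.15 = 9.075
  Originality 58.5 × 0.12 = 7.02
  Technical merit 95.5 × 0.23 = 21.965
  Artistic impression 58 × 0.07 = 4.06
  Creativity 63 × 0.14 = 8.82
  Use of theme 44.5 × 0.07 = 3.115
  Execution 83 × 0.14 = 11.62
Sum = 72.315
Discretionary bonus: 72.315 + 1 = 73.315
73.315 is ≥ 73 and < 77 → C

C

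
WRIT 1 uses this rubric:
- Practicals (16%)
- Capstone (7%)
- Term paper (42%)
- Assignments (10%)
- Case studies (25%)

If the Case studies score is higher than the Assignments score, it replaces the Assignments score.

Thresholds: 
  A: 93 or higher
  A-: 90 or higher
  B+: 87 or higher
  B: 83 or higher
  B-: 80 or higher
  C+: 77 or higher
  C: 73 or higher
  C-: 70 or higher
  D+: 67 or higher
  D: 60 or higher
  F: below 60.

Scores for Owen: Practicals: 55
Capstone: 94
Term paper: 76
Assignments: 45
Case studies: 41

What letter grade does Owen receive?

D

Case studies (41) ≤ Assignments (45), so Assignments stays at 45.
Weighted total:
  Practicals 55 × 0.16 = 8.8
  Capstone 94 × 0.07 = 6.58
  Term paper 76 × 0.42 = 31.92
  Assignments 45 × 0.1 = 4.5
  Case studies 41 × 0.25 = 10.25
Sum = 62.05
62.05 is ≥ 60 and < 67 → D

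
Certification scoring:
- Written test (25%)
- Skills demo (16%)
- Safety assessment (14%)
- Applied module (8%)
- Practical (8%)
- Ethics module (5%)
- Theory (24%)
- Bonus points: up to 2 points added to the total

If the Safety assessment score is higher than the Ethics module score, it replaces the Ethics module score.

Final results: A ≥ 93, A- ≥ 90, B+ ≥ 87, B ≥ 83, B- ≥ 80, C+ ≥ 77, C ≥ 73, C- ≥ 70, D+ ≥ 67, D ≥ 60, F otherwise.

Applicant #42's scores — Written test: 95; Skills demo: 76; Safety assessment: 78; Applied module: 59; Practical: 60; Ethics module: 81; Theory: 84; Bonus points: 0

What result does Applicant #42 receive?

Safety assessment (78) ≤ Ethics module (81), so Ethics module stays at 81.
Weighted total:
  Written test 95 × 0.25 = 23.75
  Skills demo 76 × 0.16 = 12.16
  Safety assessment 78 × 0.14 = 10.92
  Applied module 59 × 0.08 = 4.72
  Practical 60 × 0.08 = 4.8
  Ethics module 81 × 0.05 = 4.05
  Theory 84 × 0.24 = 20.16
Sum = 80.56
Bonus points: 80.56 + 0 = 80.56
80.56 is ≥ 80 and < 83 → B-

B-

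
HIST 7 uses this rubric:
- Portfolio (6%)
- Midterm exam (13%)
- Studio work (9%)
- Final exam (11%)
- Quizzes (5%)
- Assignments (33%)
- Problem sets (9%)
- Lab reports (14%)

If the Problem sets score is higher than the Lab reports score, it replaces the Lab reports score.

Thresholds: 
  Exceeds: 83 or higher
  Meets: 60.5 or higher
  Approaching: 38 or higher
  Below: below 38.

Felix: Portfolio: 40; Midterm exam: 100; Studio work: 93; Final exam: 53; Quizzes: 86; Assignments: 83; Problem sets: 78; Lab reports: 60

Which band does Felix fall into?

Meets

Problem sets (78) > Lab reports (60), so Lab reports counts as 78.
Weighted total:
  Portfolio 40 × 0.06 = 2.4
  Midterm exam 100 × 0.13 = 13
  Studio work 93 × 0.09 = 8.37
  Final exam 53 × 0.11 = 5.83
  Quizzes 86 × 0.05 = 4.3
  Assignments 83 × 0.33 = 27.39
  Problem sets 78 × 0.09 = 7.02
  Lab reports 78 × 0.14 = 10.92
Sum = 79.23
79.23 is ≥ 60.5 and < 83 → Meets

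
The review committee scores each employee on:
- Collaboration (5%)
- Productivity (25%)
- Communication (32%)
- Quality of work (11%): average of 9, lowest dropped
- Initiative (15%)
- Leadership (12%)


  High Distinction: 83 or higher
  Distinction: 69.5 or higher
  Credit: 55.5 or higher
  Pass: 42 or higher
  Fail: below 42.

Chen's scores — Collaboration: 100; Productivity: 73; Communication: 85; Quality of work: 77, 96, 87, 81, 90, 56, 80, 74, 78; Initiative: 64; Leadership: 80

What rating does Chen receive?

Distinction

Quality of work: drop 56 → average of remaining 8 = 663/8 = 82.875
Weighted total:
  Collaboration 100 × 0.05 = 5
  Productivity 73 × 0.25 = 18.25
  Communication 85 × 0.32 = 27.2
  Quality of work 82.875 × 0.11 = 9.11625
  Initiative 64 × 0.15 = 9.6
  Leadership 80 × 0.12 = 9.6
Sum = 78.76625
78.76625 is ≥ 69.5 and < 83 → Distinction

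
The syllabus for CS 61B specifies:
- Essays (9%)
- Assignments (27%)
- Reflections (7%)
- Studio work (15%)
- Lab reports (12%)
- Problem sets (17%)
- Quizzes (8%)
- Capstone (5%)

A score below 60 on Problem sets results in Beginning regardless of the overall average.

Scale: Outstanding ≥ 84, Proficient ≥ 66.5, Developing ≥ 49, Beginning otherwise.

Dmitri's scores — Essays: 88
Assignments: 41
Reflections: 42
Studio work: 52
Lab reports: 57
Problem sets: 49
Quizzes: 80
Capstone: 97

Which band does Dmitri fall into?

Problem sets score 49 < 60: minimum not met.
Weighted total:
  Essays 88 × 0.09 = 7.92
  Assignments 41 × 0.27 = 11.07
  Reflections 42 × 0.07 = 2.94
  Studio work 52 × 0.15 = 7.8
  Lab reports 57 × 0.12 = 6.84
  Problem sets 49 × 0.17 = 8.33
  Quizzes 80 × 0.08 = 6.4
  Capstone 97 × 0.05 = 4.85
Sum = 56.15
Because the Problem sets minimum was not met, the result is Beginning.

Beginning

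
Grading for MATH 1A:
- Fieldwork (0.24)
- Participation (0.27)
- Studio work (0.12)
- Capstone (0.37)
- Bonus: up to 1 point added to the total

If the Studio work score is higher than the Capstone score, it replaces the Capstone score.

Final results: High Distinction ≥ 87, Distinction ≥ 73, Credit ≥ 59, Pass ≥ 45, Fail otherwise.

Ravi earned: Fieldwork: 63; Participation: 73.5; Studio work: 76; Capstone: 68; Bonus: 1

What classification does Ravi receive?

Distinction

Studio work (76) > Capstone (68), so Capstone counts as 76.
Weighted total:
  Fieldwork 63 × 0.24 = 15.12
  Participation 73.5 × 0.27 = 19.845
  Studio work 76 × 0.12 = 9.12
  Capstone 76 × 0.37 = 28.12
Sum = 72.205
Bonus: 72.205 + 1 = 73.205
73.205 is ≥ 73 and < 87 → Distinction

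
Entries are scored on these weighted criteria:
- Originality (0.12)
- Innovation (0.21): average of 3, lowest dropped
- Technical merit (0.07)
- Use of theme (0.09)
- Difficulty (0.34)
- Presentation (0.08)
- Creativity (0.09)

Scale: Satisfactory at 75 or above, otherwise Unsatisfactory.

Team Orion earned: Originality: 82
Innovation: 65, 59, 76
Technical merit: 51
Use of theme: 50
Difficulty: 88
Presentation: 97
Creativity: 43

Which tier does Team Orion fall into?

Unsatisfactory

Innovation: drop 59 → average of remaining 2 = 141/2 = 70.5
Weighted total:
  Originality 82 × 0.12 = 9.84
  Innovation 70.5 × 0.21 = 14.805
  Technical merit 51 × 0.07 = 3.57
  Use of theme 50 × 0.09 = 4.5
  Difficulty 88 × 0.34 = 29.92
  Presentation 97 × 0.08 = 7.76
  Creativity 43 × 0.09 = 3.87
Sum = 74.265
74.265 < 75 → Unsatisfactory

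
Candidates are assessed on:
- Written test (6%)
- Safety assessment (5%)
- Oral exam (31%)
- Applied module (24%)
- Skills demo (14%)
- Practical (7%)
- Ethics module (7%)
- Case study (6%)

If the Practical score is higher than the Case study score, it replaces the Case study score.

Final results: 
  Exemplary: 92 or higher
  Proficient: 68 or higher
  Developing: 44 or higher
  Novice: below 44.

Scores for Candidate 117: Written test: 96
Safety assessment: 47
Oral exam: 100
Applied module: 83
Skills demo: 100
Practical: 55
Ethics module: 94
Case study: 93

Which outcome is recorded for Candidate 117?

Proficient

Practical (55) ≤ Case study (93), so Case study stays at 93.
Weighted total:
  Written test 96 × 0.06 = 5.76
  Safety assessment 47 × 0.05 = 2.35
  Oral exam 100 × 0.31 = 31
  Applied module 83 × 0.24 = 19.92
  Skills demo 100 × 0.14 = 14
  Practical 55 × 0.07 = 3.85
  Ethics module 94 × 0.07 = 6.58
  Case study 93 × 0.06 = 5.58
Sum = 89.04
89.04 is ≥ 68 and < 92 → Proficient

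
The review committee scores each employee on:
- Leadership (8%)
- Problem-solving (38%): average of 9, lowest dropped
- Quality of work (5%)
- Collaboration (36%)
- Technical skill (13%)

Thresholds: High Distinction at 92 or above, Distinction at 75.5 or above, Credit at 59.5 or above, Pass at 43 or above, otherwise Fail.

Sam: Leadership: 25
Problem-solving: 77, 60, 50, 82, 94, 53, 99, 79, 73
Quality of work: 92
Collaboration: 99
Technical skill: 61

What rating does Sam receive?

Problem-solving: drop 50 → average of remaining 8 = 617/8 = 77.125
Weighted total:
  Leadership 25 × 0.08 = 2
  Problem-solving 77.125 × 0.38 = 29.3075
  Quality of work 92 × 0.05 = 4.6
  Collaboration 99 × 0.36 = 35.64
  Technical skill 61 × 0.13 = 7.93
Sum = 79.4775
79.4775 is ≥ 75.5 and < 92 → Distinction

Distinction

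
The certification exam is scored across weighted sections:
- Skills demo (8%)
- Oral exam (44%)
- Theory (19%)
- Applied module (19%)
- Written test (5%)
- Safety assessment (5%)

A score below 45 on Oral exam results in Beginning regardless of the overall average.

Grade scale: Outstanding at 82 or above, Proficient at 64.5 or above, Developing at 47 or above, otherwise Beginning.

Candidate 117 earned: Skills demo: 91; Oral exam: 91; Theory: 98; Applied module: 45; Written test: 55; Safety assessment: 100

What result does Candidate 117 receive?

Oral exam score 91 ≥ 45: minimum met.
Weighted total:
  Skills demo 91 × 0.08 = 7.28
  Oral exam 91 × 0.44 = 40.04
  Theory 98 × 0.19 = 18.62
  Applied module 45 × 0.19 = 8.55
  Written test 55 × 0.05 = 2.75
  Safety assessment 100 × 0.05 = 5
Sum = 82.24
82.24 ≥ 82 → Outstanding

Outstanding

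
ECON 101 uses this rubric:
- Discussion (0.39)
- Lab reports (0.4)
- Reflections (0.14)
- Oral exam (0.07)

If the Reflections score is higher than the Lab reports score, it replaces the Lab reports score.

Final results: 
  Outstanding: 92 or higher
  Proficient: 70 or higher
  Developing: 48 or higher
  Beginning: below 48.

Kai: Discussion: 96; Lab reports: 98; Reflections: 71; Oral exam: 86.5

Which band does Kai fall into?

Reflections (71) ≤ Lab reports (98), so Lab reports stays at 98.
Weighted total:
  Discussion 96 × 0.39 = 37.44
  Lab reports 98 × 0.4 = 39.2
  Reflections 71 × 0.14 = 9.94
  Oral exam 86.5 × 0.07 = 6.055
Sum = 92.635
92.635 ≥ 92 → Outstanding

Outstanding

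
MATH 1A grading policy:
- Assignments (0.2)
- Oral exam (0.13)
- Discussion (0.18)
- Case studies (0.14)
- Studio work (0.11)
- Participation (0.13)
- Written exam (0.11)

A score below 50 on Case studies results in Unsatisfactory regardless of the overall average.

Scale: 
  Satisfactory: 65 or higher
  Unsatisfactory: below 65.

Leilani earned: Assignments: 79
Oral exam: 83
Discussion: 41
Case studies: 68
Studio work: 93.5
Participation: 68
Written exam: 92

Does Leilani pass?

Case studies score 68 ≥ 50: minimum met.
Weighted total:
  Assignments 79 × 0.2 = 15.8
  Oral exam 83 × 0.13 = 10.79
  Discussion 41 × 0.18 = 7.38
  Case studies 68 × 0.14 = 9.52
  Studio work 93.5 × 0.11 = 10.285
  Participation 68 × 0.13 = 8.84
  Written exam 92 × 0.11 = 10.12
Sum = 72.735
72.735 ≥ 65 → Satisfactory

Satisfactory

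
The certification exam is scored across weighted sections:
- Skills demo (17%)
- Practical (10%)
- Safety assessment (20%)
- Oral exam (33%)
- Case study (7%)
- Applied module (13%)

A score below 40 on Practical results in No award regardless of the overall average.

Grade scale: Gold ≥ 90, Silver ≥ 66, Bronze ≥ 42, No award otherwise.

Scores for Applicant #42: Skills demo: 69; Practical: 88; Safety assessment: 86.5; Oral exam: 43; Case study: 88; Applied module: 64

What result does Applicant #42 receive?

Practical score 88 ≥ 40: minimum met.
Weighted total:
  Skills demo 69 × 0.17 = 11.73
  Practical 88 × 0.1 = 8.8
  Safety assessment 86.5 × 0.2 = 17.3
  Oral exam 43 × 0.33 = 14.19
  Case study 88 × 0.07 = 6.16
  Applied module 64 × 0.13 = 8.32
Sum = 66.5
66.5 is ≥ 66 and < 90 → Silver

Silver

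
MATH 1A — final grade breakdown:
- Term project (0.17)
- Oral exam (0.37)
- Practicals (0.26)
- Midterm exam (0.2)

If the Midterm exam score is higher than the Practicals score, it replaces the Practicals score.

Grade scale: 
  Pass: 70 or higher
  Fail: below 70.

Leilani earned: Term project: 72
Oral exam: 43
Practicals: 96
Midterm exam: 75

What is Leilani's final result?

Fail

Midterm exam (75) ≤ Practicals (96), so Practicals stays at 96.
Weighted total:
  Term project 72 × 0.17 = 12.24
  Oral exam 43 × 0.37 = 15.91
  Practicals 96 × 0.26 = 24.96
  Midterm exam 75 × 0.2 = 15
Sum = 68.11
68.11 < 70 → Fail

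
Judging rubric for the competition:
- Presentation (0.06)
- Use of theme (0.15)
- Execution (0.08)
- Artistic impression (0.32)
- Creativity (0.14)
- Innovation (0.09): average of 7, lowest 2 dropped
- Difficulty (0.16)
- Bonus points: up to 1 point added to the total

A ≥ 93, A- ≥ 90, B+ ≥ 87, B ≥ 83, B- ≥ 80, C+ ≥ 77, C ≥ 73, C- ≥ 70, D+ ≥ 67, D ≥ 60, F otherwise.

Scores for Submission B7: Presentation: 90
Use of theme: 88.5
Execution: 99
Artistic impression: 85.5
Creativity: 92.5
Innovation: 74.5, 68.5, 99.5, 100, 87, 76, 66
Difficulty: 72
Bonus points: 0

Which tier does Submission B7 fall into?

Innovation: drop 66, 68.5 → average of remaining 5 = 437/5 = 87.4
Weighted total:
  Presentation 90 × 0.06 = 5.4
  Use of theme 88.5 × 0.15 = 13.275
  Execution 99 × 0.08 = 7.92
  Artistic impression 85.5 × 0.32 = 27.36
  Creativity 92.5 × 0.14 = 12.95
  Innovation 87.4 × 0.09 = 7.866
  Difficulty 72 × 0.16 = 11.52
Sum = 86.291
Bonus points: 86.291 + 0 = 86.291
86.291 is ≥ 83 and < 87 → B

B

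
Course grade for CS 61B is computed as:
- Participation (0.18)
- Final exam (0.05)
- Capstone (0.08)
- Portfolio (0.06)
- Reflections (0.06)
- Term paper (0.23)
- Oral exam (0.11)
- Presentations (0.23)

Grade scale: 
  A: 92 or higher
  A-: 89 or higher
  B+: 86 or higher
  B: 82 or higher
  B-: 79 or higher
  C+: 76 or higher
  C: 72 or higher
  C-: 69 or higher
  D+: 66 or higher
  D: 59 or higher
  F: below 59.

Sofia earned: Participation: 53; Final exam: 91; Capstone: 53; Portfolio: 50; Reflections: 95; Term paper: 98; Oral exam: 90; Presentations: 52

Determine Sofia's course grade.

C-

Weighted total:
  Participation 53 × 0.18 = 9.54
  Final exam 91 × 0.05 = 4.55
  Capstone 53 × 0.08 = 4.24
  Portfolio 50 × 0.06 = 3
  Reflections 95 × 0.06 = 5.7
  Term paper 98 × 0.23 = 22.54
  Oral exam 90 × 0.11 = 9.9
  Presentations 52 × 0.23 = 11.96
Sum = 71.43
71.43 is ≥ 69 and < 72 → C-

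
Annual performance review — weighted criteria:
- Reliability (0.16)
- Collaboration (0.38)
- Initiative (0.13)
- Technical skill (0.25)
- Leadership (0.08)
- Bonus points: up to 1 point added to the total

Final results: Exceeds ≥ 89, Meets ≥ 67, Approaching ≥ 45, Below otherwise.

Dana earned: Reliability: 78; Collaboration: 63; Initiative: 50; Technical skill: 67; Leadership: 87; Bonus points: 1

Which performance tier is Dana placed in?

Meets

Weighted total:
  Reliability 78 × 0.16 = 12.48
  Collaboration 63 × 0.38 = 23.94
  Initiative 50 × 0.13 = 6.5
  Technical skill 67 × 0.25 = 16.75
  Leadership 87 × 0.08 = 6.96
Sum = 66.63
Bonus points: 66.63 + 1 = 67.63
67.63 is ≥ 67 and < 89 → Meets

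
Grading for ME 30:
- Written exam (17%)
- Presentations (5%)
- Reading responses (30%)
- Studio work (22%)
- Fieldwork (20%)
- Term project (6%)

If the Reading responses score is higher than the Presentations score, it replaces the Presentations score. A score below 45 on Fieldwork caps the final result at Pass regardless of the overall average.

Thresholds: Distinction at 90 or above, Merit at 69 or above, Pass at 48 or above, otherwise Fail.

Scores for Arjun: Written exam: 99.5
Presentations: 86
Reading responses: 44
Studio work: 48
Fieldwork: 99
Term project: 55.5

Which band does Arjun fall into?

Pass

Reading responses (44) ≤ Presentations (86), so Presentations stays at 86.
Fieldwork score 99 ≥ 45: minimum met.
Weighted total:
  Written exam 99.5 × 0.17 = 16.915
  Presentations 86 × 0.05 = 4.3
  Reading responses 44 × 0.3 = 13.2
  Studio work 48 × 0.22 = 10.56
  Fieldwork 99 × 0.2 = 19.8
  Term project 55.5 × 0.06 = 3.33
Sum = 68.105
68.105 is ≥ 48 and < 69 → Pass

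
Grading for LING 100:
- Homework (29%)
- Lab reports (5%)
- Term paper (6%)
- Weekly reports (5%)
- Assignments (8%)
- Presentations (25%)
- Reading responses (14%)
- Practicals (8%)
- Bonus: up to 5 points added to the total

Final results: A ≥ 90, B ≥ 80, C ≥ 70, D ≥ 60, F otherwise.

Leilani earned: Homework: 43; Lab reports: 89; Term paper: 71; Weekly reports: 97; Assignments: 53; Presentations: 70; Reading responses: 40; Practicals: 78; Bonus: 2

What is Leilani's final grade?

Weighted total:
  Homework 43 × 0.29 = 12.47
  Lab reports 89 × 0.05 = 4.45
  Term paper 71 × 0.06 = 4.26
  Weekly reports 97 × 0.05 = 4.85
  Assignments 53 × 0.08 = 4.24
  Presentations 70 × 0.25 = 17.5
  Reading responses 40 × 0.14 = 5.6
  Practicals 78 × 0.08 = 6.24
Sum = 59.61
Bonus: 59.61 + 2 = 61.61
61.61 is ≥ 60 and < 70 → D

D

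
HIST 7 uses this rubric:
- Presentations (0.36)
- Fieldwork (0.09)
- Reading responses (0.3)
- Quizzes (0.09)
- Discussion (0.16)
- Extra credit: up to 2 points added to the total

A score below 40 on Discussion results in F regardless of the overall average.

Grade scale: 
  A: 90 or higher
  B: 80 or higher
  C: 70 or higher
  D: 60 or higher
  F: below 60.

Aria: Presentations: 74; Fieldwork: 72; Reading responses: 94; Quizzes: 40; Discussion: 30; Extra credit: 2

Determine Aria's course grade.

Discussion score 30 < 40: minimum not met.
Weighted total:
  Presentations 74 × 0.36 = 26.64
  Fieldwork 72 × 0.09 = 6.48
  Reading responses 94 × 0.3 = 28.2
  Quizzes 40 × 0.09 = 3.6
  Discussion 30 × 0.16 = 4.8
Sum = 69.72
Extra credit: 69.72 + 2 = 71.72
Because the Discussion minimum was not met, the result is F.

F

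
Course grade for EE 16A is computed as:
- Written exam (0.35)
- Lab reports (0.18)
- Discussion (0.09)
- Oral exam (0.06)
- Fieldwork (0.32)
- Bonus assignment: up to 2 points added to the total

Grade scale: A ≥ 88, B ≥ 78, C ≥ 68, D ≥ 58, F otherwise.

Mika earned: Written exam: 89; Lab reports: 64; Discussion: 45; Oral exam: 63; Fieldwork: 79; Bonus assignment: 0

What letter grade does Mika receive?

C

Weighted total:
  Written exam 89 × 0.35 = 31.15
  Lab reports 64 × 0.18 = 11.52
  Discussion 45 × 0.09 = 4.05
  Oral exam 63 × 0.06 = 3.78
  Fieldwork 79 × 0.32 = 25.28
Sum = 75.78
Bonus assignment: 75.78 + 0 = 75.78
75.78 is ≥ 68 and < 78 → C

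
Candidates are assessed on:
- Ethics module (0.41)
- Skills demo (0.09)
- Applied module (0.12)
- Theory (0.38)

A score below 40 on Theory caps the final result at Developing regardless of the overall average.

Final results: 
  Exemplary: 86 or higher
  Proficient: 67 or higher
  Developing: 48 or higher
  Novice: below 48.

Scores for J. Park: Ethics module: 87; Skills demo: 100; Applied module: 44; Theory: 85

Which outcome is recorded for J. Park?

Theory score 85 ≥ 40: minimum met.
Weighted total:
  Ethics module 87 × 0.41 = 35.67
  Skills demo 100 × 0.09 = 9
  Applied module 44 × 0.12 = 5.28
  Theory 85 × 0.38 = 32.3
Sum = 82.25
82.25 is ≥ 67 and < 86 → Proficient

Proficient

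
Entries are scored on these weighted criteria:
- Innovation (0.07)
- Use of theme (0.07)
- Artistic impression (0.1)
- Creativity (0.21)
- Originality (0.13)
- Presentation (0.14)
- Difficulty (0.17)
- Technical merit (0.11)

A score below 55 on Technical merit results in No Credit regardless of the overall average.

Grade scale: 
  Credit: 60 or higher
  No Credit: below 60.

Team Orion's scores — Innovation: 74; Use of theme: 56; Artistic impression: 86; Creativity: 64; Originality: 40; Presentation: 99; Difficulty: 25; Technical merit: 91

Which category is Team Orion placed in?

Technical merit score 91 ≥ 55: minimum met.
Weighted total:
  Innovation 74 × 0.07 = 5.18
  Use of theme 56 × 0.07 = 3.92
  Artistic impression 86 × 0.1 = 8.6
  Creativity 64 × 0.21 = 13.44
  Originality 40 × 0.13 = 5.2
  Presentation 99 × 0.14 = 13.86
  Difficulty 25 × 0.17 = 4.25
  Technical merit 91 × 0.11 = 10.01
Sum = 64.46
64.46 ≥ 60 → Credit

Credit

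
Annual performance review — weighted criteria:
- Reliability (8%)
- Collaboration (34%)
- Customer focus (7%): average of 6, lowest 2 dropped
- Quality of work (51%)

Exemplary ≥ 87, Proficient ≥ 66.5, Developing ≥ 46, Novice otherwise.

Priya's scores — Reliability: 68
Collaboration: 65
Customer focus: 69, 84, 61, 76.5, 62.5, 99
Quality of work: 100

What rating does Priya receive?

Proficient

Customer focus: drop 61, 62.5 → average of remaining 4 = 328.5/4 = 82.125
Weighted total:
  Reliability 68 × 0.08 = 5.44
  Collaboration 65 × 0.34 = 22.1
  Customer focus 82.125 × 0.07 = 5.74875
  Quality of work 100 × 0.51 = 51
Sum = 84.28875
84.28875 is ≥ 66.5 and < 87 → Proficient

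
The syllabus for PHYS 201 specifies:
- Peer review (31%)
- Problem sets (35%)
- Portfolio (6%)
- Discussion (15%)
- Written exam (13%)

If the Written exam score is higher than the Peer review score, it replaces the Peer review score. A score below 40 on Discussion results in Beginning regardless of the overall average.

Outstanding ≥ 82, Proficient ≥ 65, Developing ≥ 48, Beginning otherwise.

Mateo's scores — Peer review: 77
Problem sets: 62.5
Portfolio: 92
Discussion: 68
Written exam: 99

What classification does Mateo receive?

Written exam (99) > Peer review (77), so Peer review counts as 99.
Discussion score 68 ≥ 40: minimum met.
Weighted total:
  Peer review 99 × 0.31 = 30.69
  Problem sets 62.5 × 0.35 = 21.875
  Portfolio 92 × 0.06 = 5.52
  Discussion 68 × 0.15 = 10.2
  Written exam 99 × 0.13 = 12.87
Sum = 81.155
81.155 is ≥ 65 and < 82 → Proficient

Proficient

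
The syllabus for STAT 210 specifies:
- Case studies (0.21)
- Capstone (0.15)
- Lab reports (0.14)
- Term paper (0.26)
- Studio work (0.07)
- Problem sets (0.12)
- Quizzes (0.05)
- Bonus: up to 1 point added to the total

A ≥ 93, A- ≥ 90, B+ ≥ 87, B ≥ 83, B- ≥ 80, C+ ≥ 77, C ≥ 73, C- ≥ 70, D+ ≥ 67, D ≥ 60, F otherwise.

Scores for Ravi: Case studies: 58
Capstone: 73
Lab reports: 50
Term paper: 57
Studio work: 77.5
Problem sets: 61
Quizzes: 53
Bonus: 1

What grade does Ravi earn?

Weighted total:
  Case studies 58 × 0.21 = 12.18
  Capstone 73 × 0.15 = 10.95
  Lab reports 50 × 0.14 = 7
  Term paper 57 × 0.26 = 14.82
  Studio work 77.5 × 0.07 = 5.425
  Problem sets 61 × 0.12 = 7.32
  Quizzes 53 × 0.05 = 2.65
Sum = 60.345
Bonus: 60.345 + 1 = 61.345
61.345 is ≥ 60 and < 67 → D

D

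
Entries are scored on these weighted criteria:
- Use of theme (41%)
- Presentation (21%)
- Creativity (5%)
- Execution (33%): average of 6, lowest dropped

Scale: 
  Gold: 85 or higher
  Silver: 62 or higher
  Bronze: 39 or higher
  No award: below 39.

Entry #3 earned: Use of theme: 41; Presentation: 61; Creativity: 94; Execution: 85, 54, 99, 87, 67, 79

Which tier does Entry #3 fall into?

Bronze

Execution: drop 54 → average of remaining 5 = 417/5 = 83.4
Weighted total:
  Use of theme 41 × 0.41 = 16.81
  Presentation 61 × 0.21 = 12.81
  Creativity 94 × 0.05 = 4.7
  Execution 83.4 × 0.33 = 27.522
Sum = 61.842
61.842 is ≥ 39 and < 62 → Bronze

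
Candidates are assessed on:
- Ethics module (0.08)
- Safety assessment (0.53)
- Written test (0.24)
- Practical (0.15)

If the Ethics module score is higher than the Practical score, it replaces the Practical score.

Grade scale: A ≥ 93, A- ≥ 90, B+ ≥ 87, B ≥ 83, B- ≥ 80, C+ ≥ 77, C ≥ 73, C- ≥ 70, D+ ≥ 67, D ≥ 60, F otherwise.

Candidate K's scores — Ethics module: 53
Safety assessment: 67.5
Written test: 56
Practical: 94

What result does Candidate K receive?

D+

Ethics module (53) ≤ Practical (94), so Practical stays at 94.
Weighted total:
  Ethics module 53 × 0.08 = 4.24
  Safety assessment 67.5 × 0.53 = 35.775
  Written test 56 × 0.24 = 13.44
  Practical 94 × 0.15 = 14.1
Sum = 67.555
67.555 is ≥ 67 and < 70 → D+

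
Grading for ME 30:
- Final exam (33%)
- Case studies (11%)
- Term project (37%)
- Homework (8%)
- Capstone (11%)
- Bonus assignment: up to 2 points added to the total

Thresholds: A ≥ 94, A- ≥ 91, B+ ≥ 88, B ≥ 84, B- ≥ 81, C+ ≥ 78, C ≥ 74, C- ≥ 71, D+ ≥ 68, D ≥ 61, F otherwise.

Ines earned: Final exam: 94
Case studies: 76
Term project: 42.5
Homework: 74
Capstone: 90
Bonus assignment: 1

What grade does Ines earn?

C-

Weighted total:
  Final exam 94 × 0.33 = 31.02
  Case studies 76 × 0.11 = 8.36
  Term project 42.5 × 0.37 = 15.725
  Homework 74 × 0.08 = 5.92
  Capstone 90 × 0.11 = 9.9
Sum = 70.925
Bonus assignment: 70.925 + 1 = 71.925
71.925 is ≥ 71 and < 74 → C-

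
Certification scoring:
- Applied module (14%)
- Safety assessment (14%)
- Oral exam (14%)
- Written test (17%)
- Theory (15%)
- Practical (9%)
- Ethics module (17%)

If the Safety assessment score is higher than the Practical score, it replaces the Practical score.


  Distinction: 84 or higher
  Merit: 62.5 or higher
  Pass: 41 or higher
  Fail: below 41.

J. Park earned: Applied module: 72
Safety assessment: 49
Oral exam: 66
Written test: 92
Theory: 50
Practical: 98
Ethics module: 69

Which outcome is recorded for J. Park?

Safety assessment (49) ≤ Practical (98), so Practical stays at 98.
Weighted total:
  Applied module 72 × 0.14 = 10.08
  Safety assessment 49 × 0.14 = 6.86
  Oral exam 66 × 0.14 = 9.24
  Written test 92 × 0.17 = 15.64
  Theory 50 × 0.15 = 7.5
  Practical 98 × 0.09 = 8.82
  Ethics module 69 × 0.17 = 11.73
Sum = 69.87
69.87 is ≥ 62.5 and < 84 → Merit

Merit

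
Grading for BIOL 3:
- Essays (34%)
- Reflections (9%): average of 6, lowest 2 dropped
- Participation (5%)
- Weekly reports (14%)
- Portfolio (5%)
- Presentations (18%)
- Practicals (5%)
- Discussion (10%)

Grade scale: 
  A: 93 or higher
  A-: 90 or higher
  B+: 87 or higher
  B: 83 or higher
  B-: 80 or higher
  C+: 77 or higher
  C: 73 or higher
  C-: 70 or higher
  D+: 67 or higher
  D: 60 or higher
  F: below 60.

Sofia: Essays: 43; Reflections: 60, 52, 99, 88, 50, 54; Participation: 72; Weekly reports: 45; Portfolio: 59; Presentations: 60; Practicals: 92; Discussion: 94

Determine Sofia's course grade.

F

Reflections: drop 50, 52 → average of remaining 4 = 301/4 = 75.25
Weighted total:
  Essays 43 × 0.34 = 14.62
  Reflections 75.25 × 0.09 = 6.7725
  Participation 72 × 0.05 = 3.6
  Weekly reports 45 × 0.14 = 6.3
  Portfolio 59 × 0.05 = 2.95
  Presentations 60 × 0.18 = 10.8
  Practicals 92 × 0.05 = 4.6
  Discussion 94 × 0.1 = 9.4
Sum = 59.0425
59.0425 < 60 → F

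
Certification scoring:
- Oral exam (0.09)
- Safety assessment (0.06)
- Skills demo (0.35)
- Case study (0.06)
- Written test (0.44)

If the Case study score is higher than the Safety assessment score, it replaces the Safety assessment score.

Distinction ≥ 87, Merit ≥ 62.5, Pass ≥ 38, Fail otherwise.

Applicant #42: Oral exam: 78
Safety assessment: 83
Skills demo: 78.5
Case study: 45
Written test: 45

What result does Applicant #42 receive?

Pass

Case study (45) ≤ Safety assessment (83), so Safety assessment stays at 83.
Weighted total:
  Oral exam 78 × 0.09 = 7.02
  Safety assessment 83 × 0.06 = 4.98
  Skills demo 78.5 × 0.35 = 27.475
  Case study 45 × 0.06 = 2.7
  Written test 45 × 0.44 = 19.8
Sum = 61.975
61.975 is ≥ 38 and < 62.5 → Pass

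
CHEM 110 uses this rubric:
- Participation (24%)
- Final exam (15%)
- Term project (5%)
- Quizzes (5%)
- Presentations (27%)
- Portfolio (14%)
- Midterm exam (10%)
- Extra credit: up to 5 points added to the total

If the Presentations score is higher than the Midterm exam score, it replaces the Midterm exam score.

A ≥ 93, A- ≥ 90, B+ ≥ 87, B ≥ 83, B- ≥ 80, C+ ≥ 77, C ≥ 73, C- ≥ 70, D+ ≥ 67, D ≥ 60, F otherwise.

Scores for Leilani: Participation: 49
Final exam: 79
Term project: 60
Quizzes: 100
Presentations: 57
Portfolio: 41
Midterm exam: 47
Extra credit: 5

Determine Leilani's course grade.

D

Presentations (57) > Midterm exam (47), so Midterm exam counts as 57.
Weighted total:
  Participation 49 × 0.24 = 11.76
  Final exam 79 × 0.15 = 11.85
  Term project 60 × 0.05 = 3
  Quizzes 100 × 0.05 = 5
  Presentations 57 × 0.27 = 15.39
  Portfolio 41 × 0.14 = 5.74
  Midterm exam 57 × 0.1 = 5.7
Sum = 58.44
Extra credit: 58.44 + 5 = 63.44
63.44 is ≥ 60 and < 67 → D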